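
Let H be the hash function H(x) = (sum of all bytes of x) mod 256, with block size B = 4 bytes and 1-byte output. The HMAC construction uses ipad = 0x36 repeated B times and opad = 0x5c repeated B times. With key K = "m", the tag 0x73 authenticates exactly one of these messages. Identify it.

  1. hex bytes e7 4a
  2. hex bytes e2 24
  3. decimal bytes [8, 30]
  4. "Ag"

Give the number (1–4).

1

Key "m" = 6d is 1 byte ≤ B = 4; zero-pad to 4 bytes: K' = 6d 00 00 00.
K' ⊕ ipad = 5b 36 36 36; K' ⊕ opad = 31 5c 5c 5c.
m1: inner = H(5b 36 36 36 e7 4a) = 2e; tag = H(31 5c 5c 5c 2e) = 73 ← matches
m2: inner = H(5b 36 36 36 e2 24) = 03; tag = H(31 5c 5c 5c 03) = 48
m3: inner = H(5b 36 36 36 08 1e) = 23; tag = H(31 5c 5c 5c 23) = 68
m4: inner = H(5b 36 36 36 41 67) = a5; tag = H(31 5c 5c 5c a5) = ea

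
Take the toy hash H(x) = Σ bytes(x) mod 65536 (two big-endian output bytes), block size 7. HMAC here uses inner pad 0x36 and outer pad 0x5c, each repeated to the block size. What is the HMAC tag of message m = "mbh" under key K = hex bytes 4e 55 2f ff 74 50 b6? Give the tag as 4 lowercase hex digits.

026f

Key hex bytes 4e 55 2f ff 74 50 b6 is exactly B = 7 bytes: K' = 4e 55 2f ff 74 50 b6.
K' ⊕ ipad = 78 63 19 c9 42 66 80.  K' ⊕ opad = 12 09 73 a3 28 0c ea.
Inner input = (K'⊕ipad) ∥ m = 78 63 19 c9 42 66 80 ∥ 6d 62 68.
Inner hash: sum = 120+99+25+201+66+102+128+109+98+104 = 1052 → 04 1c.
Outer input = (K'⊕opad) ∥ inner = 12 09 73 a3 28 0c ea ∥ 04 1c.
Outer hash (tag): sum = 18+9+115+163+40+12+234+4+28 = 623 → 02 6f.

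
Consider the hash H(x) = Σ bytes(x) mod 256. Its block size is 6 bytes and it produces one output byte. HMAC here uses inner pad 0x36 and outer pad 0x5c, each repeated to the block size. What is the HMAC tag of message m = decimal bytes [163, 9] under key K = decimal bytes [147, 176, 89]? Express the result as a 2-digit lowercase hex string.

bc

Key decimal bytes [147, 176, 89] = 93 b0 59 is 3 bytes ≤ B = 6; zero-pad to 6 bytes: K' = 93 b0 59 00 00 00.
K' ⊕ ipad = a5 86 6f 36 36 36.  K' ⊕ opad = cf ec 05 5c 5c 5c.
Inner input = (K'⊕ipad) ∥ m = a5 86 6f 36 36 36 ∥ a3 09.
Inner hash: sum = 165+134+111+54+54+54+163+9 = 744; mod 256 = 232 → e8.
Outer input = (K'⊕opad) ∥ inner = cf ec 05 5c 5c 5c ∥ e8.
Outer hash (tag): sum = 207+236+5+92+92+92+232 = 956; mod 256 = 188 → bc.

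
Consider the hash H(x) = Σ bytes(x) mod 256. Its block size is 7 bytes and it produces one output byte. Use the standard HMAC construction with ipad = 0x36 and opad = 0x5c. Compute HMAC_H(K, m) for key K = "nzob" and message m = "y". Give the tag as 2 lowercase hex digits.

Key "nzob" = 6e 7a 6f 62 is 4 bytes ≤ B = 7; zero-pad to 7 bytes: K' = 6e 7a 6f 62 00 00 00.
K' ⊕ ipad = 58 4c 59 54 36 36 36.  K' ⊕ opad = 32 26 33 3e 5c 5c 5c.
Inner input = (K'⊕ipad) ∥ m = 58 4c 59 54 36 36 36 ∥ 79.
Inner hash: sum = 88+76+89+84+54+54+54+121 = 620; mod 256 = 108 → 6c.
Outer input = (K'⊕opad) ∥ inner = 32 26 33 3e 5c 5c 5c ∥ 6c.
Outer hash (tag): sum = 50+38+51+62+92+92+92+108 = 585; mod 256 = 73 → 49.

49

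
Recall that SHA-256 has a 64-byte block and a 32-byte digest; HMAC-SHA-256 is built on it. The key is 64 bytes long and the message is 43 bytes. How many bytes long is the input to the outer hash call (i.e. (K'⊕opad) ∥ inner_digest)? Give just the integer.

Key is 64 ≤ 64 bytes, zero-padded: |K'| = 64.
Outer input = (K'⊕opad) ∥ H(inner) → 64 + 32 = 96 bytes.

96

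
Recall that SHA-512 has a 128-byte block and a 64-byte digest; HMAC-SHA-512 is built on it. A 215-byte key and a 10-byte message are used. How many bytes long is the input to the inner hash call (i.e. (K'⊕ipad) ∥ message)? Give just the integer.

Key is 215 > 128 bytes, so it is hashed to 64 bytes then zero-padded to 128: |K'| = 128.
Inner input = (K'⊕ipad) ∥ m → 128 + 10 = 138 bytes.

138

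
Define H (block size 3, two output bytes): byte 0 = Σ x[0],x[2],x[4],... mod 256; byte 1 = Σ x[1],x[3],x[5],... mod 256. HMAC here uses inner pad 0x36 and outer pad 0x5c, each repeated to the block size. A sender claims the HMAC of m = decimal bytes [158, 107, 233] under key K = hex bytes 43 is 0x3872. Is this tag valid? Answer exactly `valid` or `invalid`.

valid

Key hex bytes 43 is 1 byte ≤ B = 3; zero-pad to 3 bytes: K' = 43 00 00.
K' ⊕ ipad = 75 36 36; K' ⊕ opad = 1f 5c 5c.
Inner hash: even-index sum = 278 mod 256 = 22; odd-index sum = 445 mod 256 = 189 → 16 bd.
Outer hash (recomputed tag): even-index sum = 312 mod 256 = 56; odd-index sum = 114 mod 256 = 114 → 38 72.
Recomputed tag = 3872; claimed = 3872 → match.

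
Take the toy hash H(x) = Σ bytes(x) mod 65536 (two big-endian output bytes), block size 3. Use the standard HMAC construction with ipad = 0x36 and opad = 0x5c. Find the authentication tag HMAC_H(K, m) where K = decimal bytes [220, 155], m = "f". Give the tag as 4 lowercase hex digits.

Key decimal bytes [220, 155] = dc 9b is 2 bytes ≤ B = 3; zero-pad to 3 bytes: K' = dc 9b 00.
K' ⊕ ipad = ea ad 36.  K' ⊕ opad = 80 c7 5c.
Inner input = (K'⊕ipad) ∥ m = ea ad 36 ∥ 66.
Inner hash: sum = 234+173+54+102 = 563 → 02 33.
Outer input = (K'⊕opad) ∥ inner = 80 c7 5c ∥ 02 33.
Outer hash (tag): sum = 128+199+92+2+51 = 472 → 01 d8.

01d8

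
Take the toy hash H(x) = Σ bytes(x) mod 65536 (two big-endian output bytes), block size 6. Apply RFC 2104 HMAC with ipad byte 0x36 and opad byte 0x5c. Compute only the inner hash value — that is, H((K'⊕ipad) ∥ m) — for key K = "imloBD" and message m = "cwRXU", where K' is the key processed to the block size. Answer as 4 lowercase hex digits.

042c

Key "imloBD" = 69 6d 6c 6f 42 44 is exactly B = 6 bytes: K' = 69 6d 6c 6f 42 44.
K' ⊕ ipad = 5f 5b 5a 59 74 72.
Inner input = 5f 5b 5a 59 74 72 ∥ 63 77 52 58 55.
Inner hash: sum = 95+91+90+89+116+114+99+119+82+88+85 = 1068 → 04 2c.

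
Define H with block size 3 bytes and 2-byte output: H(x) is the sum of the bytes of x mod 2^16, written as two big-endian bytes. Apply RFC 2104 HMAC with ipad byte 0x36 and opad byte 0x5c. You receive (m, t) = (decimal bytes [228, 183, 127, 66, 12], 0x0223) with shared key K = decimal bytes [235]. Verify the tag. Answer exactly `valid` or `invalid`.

valid

Key decimal bytes [235] = eb is 1 byte ≤ B = 3; zero-pad to 3 bytes: K' = eb 00 00.
K' ⊕ ipad = dd 36 36; K' ⊕ opad = b7 5c 5c.
Inner hash: sum = 221+54+54+228+183+127+66+12 = 945 → 03 b1.
Outer hash (recomputed tag): sum = 183+92+92+3+177 = 547 → 02 23.
Recomputed tag = 0223; claimed = 0223 → match.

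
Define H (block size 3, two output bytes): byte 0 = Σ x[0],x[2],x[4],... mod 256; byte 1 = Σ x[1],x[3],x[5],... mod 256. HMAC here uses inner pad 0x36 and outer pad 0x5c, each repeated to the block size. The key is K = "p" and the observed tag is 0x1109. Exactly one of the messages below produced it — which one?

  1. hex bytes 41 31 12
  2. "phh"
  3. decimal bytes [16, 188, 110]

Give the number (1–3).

1

Key "p" = 70 is 1 byte ≤ B = 3; zero-pad to 3 bytes: K' = 70 00 00.
K' ⊕ ipad = 46 36 36; K' ⊕ opad = 2c 5c 5c.
m1: inner = H(46 36 36 41 31 12) = ad 89; tag = H(2c 5c 5c ad 89) = 1109 ← matches
m2: inner = H(46 36 36 70 68 68) = e4 0e; tag = H(2c 5c 5c e4 0e) = 9640
m3: inner = H(46 36 36 10 bc 6e) = 38 b4; tag = H(2c 5c 5c 38 b4) = 3c94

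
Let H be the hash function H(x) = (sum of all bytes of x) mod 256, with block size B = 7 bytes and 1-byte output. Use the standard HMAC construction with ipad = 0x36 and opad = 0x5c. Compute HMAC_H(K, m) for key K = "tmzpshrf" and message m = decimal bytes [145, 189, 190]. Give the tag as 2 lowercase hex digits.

Key "tmzpshrf" = 74 6d 7a 70 73 68 72 66 is 8 bytes > B = 7, so hash it first: H(key) = 7e, then zero-pad to 7 bytes: K' = 7e 00 00 00 00 00 00.
K' ⊕ ipad = 48 36 36 36 36 36 36.  K' ⊕ opad = 22 5c 5c 5c 5c 5c 5c.
Inner input = (K'⊕ipad) ∥ m = 48 36 36 36 36 36 36 ∥ 91 bd be.
Inner hash: sum = 72+54+54+54+54+54+54+145+189+190 = 920; mod 256 = 152 → 98.
Outer input = (K'⊕opad) ∥ inner = 22 5c 5c 5c 5c 5c 5c ∥ 98.
Outer hash (tag): sum = 34+92+92+92+92+92+92+152 = 738; mod 256 = 226 → e2.

e2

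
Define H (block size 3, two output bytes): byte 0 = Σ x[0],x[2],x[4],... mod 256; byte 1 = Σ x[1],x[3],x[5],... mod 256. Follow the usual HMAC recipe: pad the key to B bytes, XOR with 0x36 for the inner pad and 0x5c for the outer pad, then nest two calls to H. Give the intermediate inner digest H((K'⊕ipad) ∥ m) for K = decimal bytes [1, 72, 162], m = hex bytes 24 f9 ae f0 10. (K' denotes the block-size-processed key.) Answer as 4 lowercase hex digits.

Key decimal bytes [1, 72, 162] = 01 48 a2 is exactly B = 3 bytes: K' = 01 48 a2.
K' ⊕ ipad = 37 7e 94.
Inner input = 37 7e 94 ∥ 24 f9 ae f0 10.
Inner hash: even-index sum = 692 mod 256 = 180; odd-index sum = 352 mod 256 = 96 → b4 60.

b460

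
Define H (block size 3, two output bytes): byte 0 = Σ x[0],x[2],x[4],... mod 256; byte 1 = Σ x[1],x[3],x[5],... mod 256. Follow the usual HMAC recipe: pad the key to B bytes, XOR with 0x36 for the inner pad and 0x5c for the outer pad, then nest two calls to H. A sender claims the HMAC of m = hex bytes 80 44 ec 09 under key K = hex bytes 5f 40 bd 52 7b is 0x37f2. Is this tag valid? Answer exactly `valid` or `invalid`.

valid

Key hex bytes 5f 40 bd 52 7b is 5 bytes > B = 3, so hash it first: H(key) = 97 92, then zero-pad to 3 bytes: K' = 97 92 00.
K' ⊕ ipad = a1 a4 36; K' ⊕ opad = cb ce 5c.
Inner hash: even-index sum = 292 mod 256 = 36; odd-index sum = 528 mod 256 = 16 → 24 10.
Outer hash (recomputed tag): even-index sum = 311 mod 256 = 55; odd-index sum = 242 mod 256 = 242 → 37 f2.
Recomputed tag = 37f2; claimed = 37f2 → match.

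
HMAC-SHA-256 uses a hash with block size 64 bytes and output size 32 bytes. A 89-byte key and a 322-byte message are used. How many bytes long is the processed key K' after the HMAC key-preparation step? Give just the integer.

Key is 89 > 64 bytes, so it is hashed to 32 bytes then zero-padded to 64: |K'| = 64.

64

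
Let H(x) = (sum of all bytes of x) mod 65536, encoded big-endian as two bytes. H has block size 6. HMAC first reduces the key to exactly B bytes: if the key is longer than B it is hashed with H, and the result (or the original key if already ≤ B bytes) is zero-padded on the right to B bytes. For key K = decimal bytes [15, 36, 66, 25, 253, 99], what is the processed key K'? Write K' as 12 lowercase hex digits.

0f244219fd63

Key decimal bytes [15, 36, 66, 25, 253, 99] = 0f 24 42 19 fd 63 is exactly B = 6 bytes: K' = 0f 24 42 19 fd 63.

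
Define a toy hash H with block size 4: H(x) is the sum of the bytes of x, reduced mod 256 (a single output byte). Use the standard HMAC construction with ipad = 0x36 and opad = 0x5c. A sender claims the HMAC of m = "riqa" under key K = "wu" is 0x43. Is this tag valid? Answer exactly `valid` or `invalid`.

invalid

Key "wu" = 77 75 is 2 bytes ≤ B = 4; zero-pad to 4 bytes: K' = 77 75 00 00.
K' ⊕ ipad = 41 43 36 36; K' ⊕ opad = 2b 29 5c 5c.
Inner hash: sum = 65+67+54+54+114+105+113+97 = 669; mod 256 = 157 → 9d.
Outer hash (recomputed tag): sum = 43+41+92+92+157 = 425; mod 256 = 169 → a9.
Recomputed tag = a9; claimed = 43 → mismatch.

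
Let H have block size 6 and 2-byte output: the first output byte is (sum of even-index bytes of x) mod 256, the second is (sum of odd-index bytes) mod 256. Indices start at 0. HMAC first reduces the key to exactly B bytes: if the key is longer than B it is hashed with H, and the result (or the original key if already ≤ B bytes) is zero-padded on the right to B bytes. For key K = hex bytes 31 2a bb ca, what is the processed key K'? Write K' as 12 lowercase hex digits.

Key hex bytes 31 2a bb ca is 4 bytes ≤ B = 6; zero-pad to 6 bytes: K' = 31 2a bb ca 00 00.

312abbca0000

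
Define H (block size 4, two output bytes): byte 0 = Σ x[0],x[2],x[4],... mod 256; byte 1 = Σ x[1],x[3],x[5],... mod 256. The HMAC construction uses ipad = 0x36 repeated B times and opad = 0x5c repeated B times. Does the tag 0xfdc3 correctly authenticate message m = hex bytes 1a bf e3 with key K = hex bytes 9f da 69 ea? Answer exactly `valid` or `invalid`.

Key hex bytes 9f da 69 ea is exactly B = 4 bytes: K' = 9f da 69 ea.
K' ⊕ ipad = a9 ec 5f dc; K' ⊕ opad = c3 86 35 b6.
Inner hash: even-index sum = 517 mod 256 = 5; odd-index sum = 647 mod 256 = 135 → 05 87.
Outer hash (recomputed tag): even-index sum = 253 mod 256 = 253; odd-index sum = 451 mod 256 = 195 → fd c3.
Recomputed tag = fdc3; claimed = fdc3 → match.

valid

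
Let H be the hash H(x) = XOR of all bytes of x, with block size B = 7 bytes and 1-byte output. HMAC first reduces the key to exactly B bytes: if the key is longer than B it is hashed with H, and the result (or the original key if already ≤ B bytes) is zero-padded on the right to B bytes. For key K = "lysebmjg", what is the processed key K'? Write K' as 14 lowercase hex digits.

01000000000000

|K| = 8 > B = 7, so first hash the key.
H(K): XOR 6c⊕79⊕73⊕65⊕62⊕6d⊕6a⊕67 = 01.
Zero-pad H(K) = 01 to 7 bytes: K' = 01 00 00 00 00 00 00.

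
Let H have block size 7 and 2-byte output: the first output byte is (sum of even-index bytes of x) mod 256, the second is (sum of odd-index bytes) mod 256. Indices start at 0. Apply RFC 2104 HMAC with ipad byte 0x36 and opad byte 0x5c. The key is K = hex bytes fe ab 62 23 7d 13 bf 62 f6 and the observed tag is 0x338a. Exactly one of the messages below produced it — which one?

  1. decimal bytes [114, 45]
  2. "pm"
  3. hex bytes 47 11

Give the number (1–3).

Key hex bytes fe ab 62 23 7d 13 bf 62 f6 is 9 bytes > B = 7, so hash it first: H(key) = 92 43, then zero-pad to 7 bytes: K' = 92 43 00 00 00 00 00.
K' ⊕ ipad = a4 75 36 36 36 36 36; K' ⊕ opad = ce 1f 5c 5c 5c 5c 5c.
m1: inner = H(a4 75 36 36 36 36 36 72 2d) = 73 53; tag = H(ce 1f 5c 5c 5c 5c 5c 73 53) = 354a
m2: inner = H(a4 75 36 36 36 36 36 70 6d) = b3 51; tag = H(ce 1f 5c 5c 5c 5c 5c b3 51) = 338a ← matches
m3: inner = H(a4 75 36 36 36 36 36 47 11) = 57 28; tag = H(ce 1f 5c 5c 5c 5c 5c 57 28) = 0a2e

2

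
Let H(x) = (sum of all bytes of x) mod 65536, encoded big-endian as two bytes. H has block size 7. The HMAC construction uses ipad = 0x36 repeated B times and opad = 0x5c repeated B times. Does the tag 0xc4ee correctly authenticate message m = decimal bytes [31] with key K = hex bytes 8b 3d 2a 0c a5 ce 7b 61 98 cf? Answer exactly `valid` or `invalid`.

Key hex bytes 8b 3d 2a 0c a5 ce 7b 61 98 cf is 10 bytes > B = 7, so hash it first: H(key) = 04 b4, then zero-pad to 7 bytes: K' = 04 b4 00 00 00 00 00.
K' ⊕ ipad = 32 82 36 36 36 36 36; K' ⊕ opad = 58 e8 5c 5c 5c 5c 5c.
Inner hash: sum = 50+130+54+54+54+54+54+31 = 481 → 01 e1.
Outer hash (recomputed tag): sum = 88+232+92+92+92+92+92+1+225 = 1006 → 03 ee.
Recomputed tag = 03ee; claimed = c4ee → mismatch.

invalid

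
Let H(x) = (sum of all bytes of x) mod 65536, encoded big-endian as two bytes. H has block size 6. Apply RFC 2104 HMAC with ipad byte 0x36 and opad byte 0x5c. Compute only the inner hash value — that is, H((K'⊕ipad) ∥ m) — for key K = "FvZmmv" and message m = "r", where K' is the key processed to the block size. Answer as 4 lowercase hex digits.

0284

Key "FvZmmv" = 46 76 5a 6d 6d 76 is exactly B = 6 bytes: K' = 46 76 5a 6d 6d 76.
K' ⊕ ipad = 70 40 6c 5b 5b 40.
Inner input = 70 40 6c 5b 5b 40 ∥ 72.
Inner hash: sum = 112+64+108+91+91+64+114 = 644 → 02 84.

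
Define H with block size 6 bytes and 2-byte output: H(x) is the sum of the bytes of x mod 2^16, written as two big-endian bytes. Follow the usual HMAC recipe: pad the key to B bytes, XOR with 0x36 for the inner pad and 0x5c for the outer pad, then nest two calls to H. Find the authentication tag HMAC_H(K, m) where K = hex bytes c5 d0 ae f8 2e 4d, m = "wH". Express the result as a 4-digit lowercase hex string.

03d3

Key hex bytes c5 d0 ae f8 2e 4d is exactly B = 6 bytes: K' = c5 d0 ae f8 2e 4d.
K' ⊕ ipad = f3 e6 98 ce 18 7b.  K' ⊕ opad = 99 8c f2 a4 72 11.
Inner input = (K'⊕ipad) ∥ m = f3 e6 98 ce 18 7b ∥ 77 48.
Inner hash: sum = 243+230+152+206+24+123+119+72 = 1169 → 04 91.
Outer input = (K'⊕opad) ∥ inner = 99 8c f2 a4 72 11 ∥ 04 91.
Outer hash (tag): sum = 153+140+242+164+114+17+4+145 = 979 → 03 d3.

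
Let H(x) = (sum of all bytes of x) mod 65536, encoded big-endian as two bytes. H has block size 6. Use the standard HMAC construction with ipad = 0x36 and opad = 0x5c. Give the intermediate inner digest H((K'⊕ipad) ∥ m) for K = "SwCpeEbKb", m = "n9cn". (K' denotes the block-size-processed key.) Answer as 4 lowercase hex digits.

Key "SwCpeEbKb" = 53 77 43 70 65 45 62 4b 62 is 9 bytes > B = 6, so hash it first: H(key) = 03 36, then zero-pad to 6 bytes: K' = 03 36 00 00 00 00.
K' ⊕ ipad = 35 00 36 36 36 36.
Inner input = 35 00 36 36 36 36 ∥ 6e 39 63 6e.
Inner hash: sum = 53+0+54+54+54+54+110+57+99+110 = 645 → 02 85.

0285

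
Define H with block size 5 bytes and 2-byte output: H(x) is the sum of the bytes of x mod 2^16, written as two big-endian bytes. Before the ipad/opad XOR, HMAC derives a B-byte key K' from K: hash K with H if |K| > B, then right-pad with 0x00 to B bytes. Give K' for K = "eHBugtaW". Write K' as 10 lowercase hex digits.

02f7000000

|K| = 8 > B = 5, so first hash the key.
H(K): sum = 101+72+66+117+103+116+97+87 = 759 → 02 f7.
Zero-pad H(K) = 02 f7 to 5 bytes: K' = 02 f7 00 00 00.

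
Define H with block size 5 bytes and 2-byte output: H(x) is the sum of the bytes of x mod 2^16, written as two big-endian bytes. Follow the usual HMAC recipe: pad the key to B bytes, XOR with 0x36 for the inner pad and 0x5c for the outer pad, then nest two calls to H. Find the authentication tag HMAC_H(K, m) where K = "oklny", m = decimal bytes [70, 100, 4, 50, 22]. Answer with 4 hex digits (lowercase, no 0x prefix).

01a0

Key "oklny" = 6f 6b 6c 6e 79 is exactly B = 5 bytes: K' = 6f 6b 6c 6e 79.
K' ⊕ ipad = 59 5d 5a 58 4f.  K' ⊕ opad = 33 37 30 32 25.
Inner input = (K'⊕ipad) ∥ m = 59 5d 5a 58 4f ∥ 46 64 04 32 16.
Inner hash: sum = 89+93+90+88+79+70+100+4+50+22 = 685 → 02 ad.
Outer input = (K'⊕opad) ∥ inner = 33 37 30 32 25 ∥ 02 ad.
Outer hash (tag): sum = 51+55+48+50+37+2+173 = 416 → 01 a0.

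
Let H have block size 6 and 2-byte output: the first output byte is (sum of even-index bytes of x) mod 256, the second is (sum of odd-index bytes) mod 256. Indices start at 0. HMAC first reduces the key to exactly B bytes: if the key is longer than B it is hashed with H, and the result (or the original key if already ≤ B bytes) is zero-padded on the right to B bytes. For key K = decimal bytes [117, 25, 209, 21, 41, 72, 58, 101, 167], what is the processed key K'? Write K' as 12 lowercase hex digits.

50db00000000

|K| = 9 > B = 6, so first hash the key.
H(K): even-index sum = 592 mod 256 = 80; odd-index sum = 219 mod 256 = 219 → 50 db.
Zero-pad H(K) = 50 db to 6 bytes: K' = 50 db 00 00 00 00.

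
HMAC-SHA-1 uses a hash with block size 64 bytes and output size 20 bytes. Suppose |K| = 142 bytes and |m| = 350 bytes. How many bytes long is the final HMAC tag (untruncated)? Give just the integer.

20

The tag is one SHA-1 digest: 20 bytes.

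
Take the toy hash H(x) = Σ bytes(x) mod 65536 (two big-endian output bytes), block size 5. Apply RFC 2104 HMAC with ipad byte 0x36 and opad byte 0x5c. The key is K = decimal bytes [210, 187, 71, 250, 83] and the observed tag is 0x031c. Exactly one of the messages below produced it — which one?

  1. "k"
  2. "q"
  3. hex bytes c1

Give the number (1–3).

3

Key decimal bytes [210, 187, 71, 250, 83] = d2 bb 47 fa 53 is exactly B = 5 bytes: K' = d2 bb 47 fa 53.
K' ⊕ ipad = e4 8d 71 cc 65; K' ⊕ opad = 8e e7 1b a6 0f.
m1: inner = H(e4 8d 71 cc 65 6b) = 03 7e; tag = H(8e e7 1b a6 0f 03 7e) = 02c6
m2: inner = H(e4 8d 71 cc 65 71) = 03 84; tag = H(8e e7 1b a6 0f 03 84) = 02cc
m3: inner = H(e4 8d 71 cc 65 c1) = 03 d4; tag = H(8e e7 1b a6 0f 03 d4) = 031c ← matches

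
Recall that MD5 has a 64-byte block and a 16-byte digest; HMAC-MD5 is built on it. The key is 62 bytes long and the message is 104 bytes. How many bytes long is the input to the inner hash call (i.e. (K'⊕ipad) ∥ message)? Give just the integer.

168

Key is 62 ≤ 64 bytes, zero-padded: |K'| = 64.
Inner input = (K'⊕ipad) ∥ m → 64 + 104 = 168 bytes.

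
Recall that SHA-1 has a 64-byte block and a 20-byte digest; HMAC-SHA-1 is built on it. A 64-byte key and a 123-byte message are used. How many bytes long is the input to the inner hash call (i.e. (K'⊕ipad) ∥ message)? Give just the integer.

Key is 64 ≤ 64 bytes, zero-padded: |K'| = 64.
Inner input = (K'⊕ipad) ∥ m → 64 + 123 = 187 bytes.

187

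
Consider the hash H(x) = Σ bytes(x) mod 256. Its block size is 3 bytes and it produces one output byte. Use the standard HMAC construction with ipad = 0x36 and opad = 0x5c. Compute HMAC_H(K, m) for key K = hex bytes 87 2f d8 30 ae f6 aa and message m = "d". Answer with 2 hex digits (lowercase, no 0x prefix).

12

Key hex bytes 87 2f d8 30 ae f6 aa is 7 bytes > B = 3, so hash it first: H(key) = 0c, then zero-pad to 3 bytes: K' = 0c 00 00.
K' ⊕ ipad = 3a 36 36.  K' ⊕ opad = 50 5c 5c.
Inner input = (K'⊕ipad) ∥ m = 3a 36 36 ∥ 64.
Inner hash: sum = 58+54+54+100 = 266; mod 256 = 10 → 0a.
Outer input = (K'⊕opad) ∥ inner = 50 5c 5c ∥ 0a.
Outer hash (tag): sum = 80+92+92+10 = 274; mod 256 = 18 → 12.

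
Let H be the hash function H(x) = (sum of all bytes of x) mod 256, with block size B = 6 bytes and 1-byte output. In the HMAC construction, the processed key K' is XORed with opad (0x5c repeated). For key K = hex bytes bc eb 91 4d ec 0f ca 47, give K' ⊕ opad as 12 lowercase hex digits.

cd5c5c5c5c5c

Key hex bytes bc eb 91 4d ec 0f ca 47 is 8 bytes > B = 6, so hash it first: H(key) = 91, then zero-pad to 6 bytes: K' = 91 00 00 00 00 00.
XOR each byte with 0x5c: 91⊕5c=cd, 00⊕5c=5c, 00⊕5c=5c, 00⊕5c=5c, 00⊕5c=5c, 00⊕5c=5c.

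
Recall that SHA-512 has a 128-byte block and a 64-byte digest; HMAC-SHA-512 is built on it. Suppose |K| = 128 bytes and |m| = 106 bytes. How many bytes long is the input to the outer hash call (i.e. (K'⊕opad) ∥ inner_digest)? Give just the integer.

192

Key is 128 ≤ 128 bytes, zero-padded: |K'| = 128.
Outer input = (K'⊕opad) ∥ H(inner) → 128 + 64 = 192 bytes.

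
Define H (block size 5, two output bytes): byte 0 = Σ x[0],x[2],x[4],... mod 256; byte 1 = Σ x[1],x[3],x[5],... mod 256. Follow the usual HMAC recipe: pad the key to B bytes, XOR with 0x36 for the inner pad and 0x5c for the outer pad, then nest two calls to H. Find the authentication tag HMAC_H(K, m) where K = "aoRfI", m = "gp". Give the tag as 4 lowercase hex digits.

7017

Key "aoRfI" = 61 6f 52 66 49 is exactly B = 5 bytes: K' = 61 6f 52 66 49.
K' ⊕ ipad = 57 59 64 50 7f.  K' ⊕ opad = 3d 33 0e 3a 15.
Inner input = (K'⊕ipad) ∥ m = 57 59 64 50 7f ∥ 67 70.
Inner hash: even-index sum = 426 mod 256 = 170; odd-index sum = 272 mod 256 = 16 → aa 10.
Outer input = (K'⊕opad) ∥ inner = 3d 33 0e 3a 15 ∥ aa 10.
Outer hash (tag): even-index sum = 112 mod 256 = 112; odd-index sum = 279 mod 256 = 23 → 70 17.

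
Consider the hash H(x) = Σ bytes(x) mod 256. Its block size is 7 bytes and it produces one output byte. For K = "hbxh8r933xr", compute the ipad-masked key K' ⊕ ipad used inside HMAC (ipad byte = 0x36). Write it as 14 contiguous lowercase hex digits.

eb363636363636

Key "hbxh8r933xr" = 68 62 78 68 38 72 39 33 33 78 72 is 11 bytes > B = 7, so hash it first: H(key) = dd, then zero-pad to 7 bytes: K' = dd 00 00 00 00 00 00.
XOR each byte with 0x36: dd⊕36=eb, 00⊕36=36, 00⊕36=36, 00⊕36=36, 00⊕36=36, 00⊕36=36, 00⊕36=36.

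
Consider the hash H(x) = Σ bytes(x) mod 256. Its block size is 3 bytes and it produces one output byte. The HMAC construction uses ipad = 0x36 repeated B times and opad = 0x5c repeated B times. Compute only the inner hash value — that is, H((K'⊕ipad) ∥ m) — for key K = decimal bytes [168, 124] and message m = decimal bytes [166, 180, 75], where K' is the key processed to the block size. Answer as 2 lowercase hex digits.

Key decimal bytes [168, 124] = a8 7c is 2 bytes ≤ B = 3; zero-pad to 3 bytes: K' = a8 7c 00.
K' ⊕ ipad = 9e 4a 36.
Inner input = 9e 4a 36 ∥ a6 b4 4b.
Inner hash: sum = 158+74+54+166+180+75 = 707; mod 256 = 195 → c3.

c3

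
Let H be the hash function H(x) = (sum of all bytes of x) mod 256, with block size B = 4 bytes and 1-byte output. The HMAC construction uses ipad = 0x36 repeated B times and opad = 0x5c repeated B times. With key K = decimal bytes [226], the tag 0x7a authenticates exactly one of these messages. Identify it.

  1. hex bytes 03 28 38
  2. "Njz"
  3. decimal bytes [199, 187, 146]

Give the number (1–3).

2

Key decimal bytes [226] = e2 is 1 byte ≤ B = 4; zero-pad to 4 bytes: K' = e2 00 00 00.
K' ⊕ ipad = d4 36 36 36; K' ⊕ opad = be 5c 5c 5c.
m1: inner = H(d4 36 36 36 03 28 38) = d9; tag = H(be 5c 5c 5c d9) = ab
m2: inner = H(d4 36 36 36 4e 6a 7a) = a8; tag = H(be 5c 5c 5c a8) = 7a ← matches
m3: inner = H(d4 36 36 36 c7 bb 92) = 8a; tag = H(be 5c 5c 5c 8a) = 5c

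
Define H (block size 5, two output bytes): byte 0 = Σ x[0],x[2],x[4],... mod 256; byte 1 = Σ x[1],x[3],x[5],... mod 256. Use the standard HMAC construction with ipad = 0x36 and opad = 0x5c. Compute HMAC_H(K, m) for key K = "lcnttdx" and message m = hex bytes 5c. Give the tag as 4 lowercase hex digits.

Key "lcnttdx" = 6c 63 6e 74 74 64 78 is 7 bytes > B = 5, so hash it first: H(key) = c6 3b, then zero-pad to 5 bytes: K' = c6 3b 00 00 00.
K' ⊕ ipad = f0 0d 36 36 36.  K' ⊕ opad = 9a 67 5c 5c 5c.
Inner input = (K'⊕ipad) ∥ m = f0 0d 36 36 36 ∥ 5c.
Inner hash: even-index sum = 348 mod 256 = 92; odd-index sum = 159 mod 256 = 159 → 5c 9f.
Outer input = (K'⊕opad) ∥ inner = 9a 67 5c 5c 5c ∥ 5c 9f.
Outer hash (tag): even-index sum = 497 mod 256 = 241; odd-index sum = 287 mod 256 = 31 → f1 1f.

f11f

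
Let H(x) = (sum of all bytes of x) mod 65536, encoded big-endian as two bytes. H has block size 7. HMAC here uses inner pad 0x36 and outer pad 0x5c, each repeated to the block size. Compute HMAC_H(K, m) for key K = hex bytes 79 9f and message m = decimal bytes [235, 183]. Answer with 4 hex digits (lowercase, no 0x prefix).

Key hex bytes 79 9f is 2 bytes ≤ B = 7; zero-pad to 7 bytes: K' = 79 9f 00 00 00 00 00.
K' ⊕ ipad = 4f a9 36 36 36 36 36.  K' ⊕ opad = 25 c3 5c 5c 5c 5c 5c.
Inner input = (K'⊕ipad) ∥ m = 4f a9 36 36 36 36 36 ∥ eb b7.
Inner hash: sum = 79+169+54+54+54+54+54+235+183 = 936 → 03 a8.
Outer input = (K'⊕opad) ∥ inner = 25 c3 5c 5c 5c 5c 5c ∥ 03 a8.
Outer hash (tag): sum = 37+195+92+92+92+92+92+3+168 = 863 → 03 5f.

035f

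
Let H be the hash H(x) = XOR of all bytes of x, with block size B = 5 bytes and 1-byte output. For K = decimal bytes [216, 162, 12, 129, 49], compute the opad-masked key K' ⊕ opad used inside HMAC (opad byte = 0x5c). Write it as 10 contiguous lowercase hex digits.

84fe50dd6d

Key decimal bytes [216, 162, 12, 129, 49] = d8 a2 0c 81 31 is exactly B = 5 bytes: K' = d8 a2 0c 81 31.
XOR each byte with 0x5c: d8⊕5c=84, a2⊕5c=fe, 0c⊕5c=50, 81⊕5c=dd, 31⊕5c=6d.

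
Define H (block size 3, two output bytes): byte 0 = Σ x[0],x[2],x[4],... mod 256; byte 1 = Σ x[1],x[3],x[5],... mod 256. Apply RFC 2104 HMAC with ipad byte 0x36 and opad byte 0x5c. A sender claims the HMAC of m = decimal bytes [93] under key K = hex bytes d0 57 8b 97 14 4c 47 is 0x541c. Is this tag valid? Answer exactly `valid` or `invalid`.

invalid

Key hex bytes d0 57 8b 97 14 4c 47 is 7 bytes > B = 3, so hash it first: H(key) = b6 3a, then zero-pad to 3 bytes: K' = b6 3a 00.
K' ⊕ ipad = 80 0c 36; K' ⊕ opad = ea 66 5c.
Inner hash: even-index sum = 182 mod 256 = 182; odd-index sum = 105 mod 256 = 105 → b6 69.
Outer hash (recomputed tag): even-index sum = 431 mod 256 = 175; odd-index sum = 284 mod 256 = 28 → af 1c.
Recomputed tag = af1c; claimed = 541c → mismatch.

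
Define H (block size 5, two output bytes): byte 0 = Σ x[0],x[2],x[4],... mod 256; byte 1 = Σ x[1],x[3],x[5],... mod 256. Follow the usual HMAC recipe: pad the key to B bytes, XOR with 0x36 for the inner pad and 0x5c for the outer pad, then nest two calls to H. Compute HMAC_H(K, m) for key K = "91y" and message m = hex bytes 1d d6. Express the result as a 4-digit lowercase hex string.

Key "91y" = 39 31 79 is 3 bytes ≤ B = 5; zero-pad to 5 bytes: K' = 39 31 79 00 00.
K' ⊕ ipad = 0f 07 4f 36 36.  K' ⊕ opad = 65 6d 25 5c 5c.
Inner input = (K'⊕ipad) ∥ m = 0f 07 4f 36 36 ∥ 1d d6.
Inner hash: even-index sum = 362 mod 256 = 106; odd-index sum = 90 mod 256 = 90 → 6a 5a.
Outer input = (K'⊕opad) ∥ inner = 65 6d 25 5c 5c ∥ 6a 5a.
Outer hash (tag): even-index sum = 320 mod 256 = 64; odd-index sum = 307 mod 256 = 51 → 40 33.

4033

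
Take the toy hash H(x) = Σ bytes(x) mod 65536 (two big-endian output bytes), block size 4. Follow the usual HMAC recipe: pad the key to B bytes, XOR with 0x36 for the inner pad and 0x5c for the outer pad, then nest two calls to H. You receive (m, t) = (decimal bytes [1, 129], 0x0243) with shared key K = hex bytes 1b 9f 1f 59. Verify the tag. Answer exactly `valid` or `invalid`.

valid

Key hex bytes 1b 9f 1f 59 is exactly B = 4 bytes: K' = 1b 9f 1f 59.
K' ⊕ ipad = 2d a9 29 6f; K' ⊕ opad = 47 c3 43 05.
Inner hash: sum = 45+169+41+111+1+129 = 496 → 01 f0.
Outer hash (recomputed tag): sum = 71+195+67+5+1+240 = 579 → 02 43.
Recomputed tag = 0243; claimed = 0243 → match.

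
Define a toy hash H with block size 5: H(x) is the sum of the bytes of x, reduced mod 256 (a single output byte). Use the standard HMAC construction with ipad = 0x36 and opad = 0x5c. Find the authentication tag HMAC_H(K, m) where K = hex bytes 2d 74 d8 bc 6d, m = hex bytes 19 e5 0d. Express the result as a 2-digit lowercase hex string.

69

Key hex bytes 2d 74 d8 bc 6d is exactly B = 5 bytes: K' = 2d 74 d8 bc 6d.
K' ⊕ ipad = 1b 42 ee 8a 5b.  K' ⊕ opad = 71 28 84 e0 31.
Inner input = (K'⊕ipad) ∥ m = 1b 42 ee 8a 5b ∥ 19 e5 0d.
Inner hash: sum = 27+66+238+138+91+25+229+13 = 827; mod 256 = 59 → 3b.
Outer input = (K'⊕opad) ∥ inner = 71 28 84 e0 31 ∥ 3b.
Outer hash (tag): sum = 113+40+132+224+49+59 = 617; mod 256 = 105 → 69.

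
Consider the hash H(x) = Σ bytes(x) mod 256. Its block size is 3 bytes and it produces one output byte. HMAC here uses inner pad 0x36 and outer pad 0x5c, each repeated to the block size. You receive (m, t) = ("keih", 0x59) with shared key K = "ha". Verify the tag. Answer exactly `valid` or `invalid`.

valid

Key "ha" = 68 61 is 2 bytes ≤ B = 3; zero-pad to 3 bytes: K' = 68 61 00.
K' ⊕ ipad = 5e 57 36; K' ⊕ opad = 34 3d 5c.
Inner hash: sum = 94+87+54+107+101+105+104 = 652; mod 256 = 140 → 8c.
Outer hash (recomputed tag): sum = 52+61+92+140 = 345; mod 256 = 89 → 59.
Recomputed tag = 59; claimed = 59 → match.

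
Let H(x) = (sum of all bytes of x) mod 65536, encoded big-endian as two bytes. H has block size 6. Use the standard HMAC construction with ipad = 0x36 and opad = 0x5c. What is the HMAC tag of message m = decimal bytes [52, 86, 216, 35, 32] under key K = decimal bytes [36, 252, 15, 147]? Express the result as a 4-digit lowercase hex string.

03c0

Key decimal bytes [36, 252, 15, 147] = 24 fc 0f 93 is 4 bytes ≤ B = 6; zero-pad to 6 bytes: K' = 24 fc 0f 93 00 00.
K' ⊕ ipad = 12 ca 39 a5 36 36.  K' ⊕ opad = 78 a0 53 cf 5c 5c.
Inner input = (K'⊕ipad) ∥ m = 12 ca 39 a5 36 36 ∥ 34 56 d8 23 20.
Inner hash: sum = 18+202+57+165+54+54+52+86+216+35+32 = 971 → 03 cb.
Outer input = (K'⊕opad) ∥ inner = 78 a0 53 cf 5c 5c ∥ 03 cb.
Outer hash (tag): sum = 120+160+83+207+92+92+3+203 = 960 → 03 c0.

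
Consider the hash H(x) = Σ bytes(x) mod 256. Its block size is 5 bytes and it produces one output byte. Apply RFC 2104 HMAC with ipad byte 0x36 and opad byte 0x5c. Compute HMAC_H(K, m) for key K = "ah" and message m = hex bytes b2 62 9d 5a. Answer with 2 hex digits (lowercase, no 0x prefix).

e7

Key "ah" = 61 68 is 2 bytes ≤ B = 5; zero-pad to 5 bytes: K' = 61 68 00 00 00.
K' ⊕ ipad = 57 5e 36 36 36.  K' ⊕ opad = 3d 34 5c 5c 5c.
Inner input = (K'⊕ipad) ∥ m = 57 5e 36 36 36 ∥ b2 62 9d 5a.
Inner hash: sum = 87+94+54+54+54+178+98+157+90 = 866; mod 256 = 98 → 62.
Outer input = (K'⊕opad) ∥ inner = 3d 34 5c 5c 5c ∥ 62.
Outer hash (tag): sum = 61+52+92+92+92+98 = 487; mod 256 = 231 → e7.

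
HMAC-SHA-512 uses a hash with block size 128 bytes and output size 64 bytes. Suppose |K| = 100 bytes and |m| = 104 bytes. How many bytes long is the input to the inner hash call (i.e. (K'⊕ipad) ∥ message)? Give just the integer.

232

Key is 100 ≤ 128 bytes, zero-padded: |K'| = 128.
Inner input = (K'⊕ipad) ∥ m → 128 + 104 = 232 bytes.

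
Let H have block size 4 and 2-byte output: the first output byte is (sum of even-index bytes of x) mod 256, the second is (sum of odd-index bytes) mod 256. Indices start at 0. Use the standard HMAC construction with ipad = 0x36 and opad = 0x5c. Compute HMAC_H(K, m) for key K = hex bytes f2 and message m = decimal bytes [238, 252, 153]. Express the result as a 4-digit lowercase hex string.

Key hex bytes f2 is 1 byte ≤ B = 4; zero-pad to 4 bytes: K' = f2 00 00 00.
K' ⊕ ipad = c4 36 36 36.  K' ⊕ opad = ae 5c 5c 5c.
Inner input = (K'⊕ipad) ∥ m = c4 36 36 36 ∥ ee fc 99.
Inner hash: even-index sum = 641 mod 256 = 129; odd-index sum = 360 mod 256 = 104 → 81 68.
Outer input = (K'⊕opad) ∥ inner = ae 5c 5c 5c ∥ 81 68.
Outer hash (tag): even-index sum = 395 mod 256 = 139; odd-index sum = 288 mod 256 = 32 → 8b 20.

8b20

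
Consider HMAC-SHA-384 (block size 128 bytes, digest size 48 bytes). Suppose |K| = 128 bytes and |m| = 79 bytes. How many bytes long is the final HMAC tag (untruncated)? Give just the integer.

48

The tag is one SHA-384 digest: 48 bytes.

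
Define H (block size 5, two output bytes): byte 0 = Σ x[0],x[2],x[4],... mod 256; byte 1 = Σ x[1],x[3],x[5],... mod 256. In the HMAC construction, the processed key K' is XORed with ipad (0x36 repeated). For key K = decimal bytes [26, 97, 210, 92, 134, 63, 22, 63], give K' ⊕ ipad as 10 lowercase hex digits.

Key decimal bytes [26, 97, 210, 92, 134, 63, 22, 63] = 1a 61 d2 5c 86 3f 16 3f is 8 bytes > B = 5, so hash it first: H(key) = 88 3b, then zero-pad to 5 bytes: K' = 88 3b 00 00 00.
XOR each byte with 0x36: 88⊕36=be, 3b⊕36=0d, 00⊕36=36, 00⊕36=36, 00⊕36=36.

be0d363636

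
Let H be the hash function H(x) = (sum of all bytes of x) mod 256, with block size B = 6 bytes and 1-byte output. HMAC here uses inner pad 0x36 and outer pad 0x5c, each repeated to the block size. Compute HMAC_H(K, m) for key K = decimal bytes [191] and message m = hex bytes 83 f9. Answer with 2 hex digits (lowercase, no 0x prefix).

c2

Key decimal bytes [191] = bf is 1 byte ≤ B = 6; zero-pad to 6 bytes: K' = bf 00 00 00 00 00.
K' ⊕ ipad = 89 36 36 36 36 36.  K' ⊕ opad = e3 5c 5c 5c 5c 5c.
Inner input = (K'⊕ipad) ∥ m = 89 36 36 36 36 36 ∥ 83 f9.
Inner hash: sum = 137+54+54+54+54+54+131+249 = 787; mod 256 = 19 → 13.
Outer input = (K'⊕opad) ∥ inner = e3 5c 5c 5c 5c 5c ∥ 13.
Outer hash (tag): sum = 227+92+92+92+92+92+19 = 706; mod 256 = 194 → c2.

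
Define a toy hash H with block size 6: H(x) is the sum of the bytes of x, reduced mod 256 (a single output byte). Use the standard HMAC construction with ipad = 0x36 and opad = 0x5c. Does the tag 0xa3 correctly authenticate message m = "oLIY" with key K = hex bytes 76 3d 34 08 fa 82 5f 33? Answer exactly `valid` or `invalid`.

Key hex bytes 76 3d 34 08 fa 82 5f 33 is 8 bytes > B = 6, so hash it first: H(key) = fd, then zero-pad to 6 bytes: K' = fd 00 00 00 00 00.
K' ⊕ ipad = cb 36 36 36 36 36; K' ⊕ opad = a1 5c 5c 5c 5c 5c.
Inner hash: sum = 203+54+54+54+54+54+111+76+73+89 = 822; mod 256 = 54 → 36.
Outer hash (recomputed tag): sum = 161+92+92+92+92+92+54 = 675; mod 256 = 163 → a3.
Recomputed tag = a3; claimed = a3 → match.

valid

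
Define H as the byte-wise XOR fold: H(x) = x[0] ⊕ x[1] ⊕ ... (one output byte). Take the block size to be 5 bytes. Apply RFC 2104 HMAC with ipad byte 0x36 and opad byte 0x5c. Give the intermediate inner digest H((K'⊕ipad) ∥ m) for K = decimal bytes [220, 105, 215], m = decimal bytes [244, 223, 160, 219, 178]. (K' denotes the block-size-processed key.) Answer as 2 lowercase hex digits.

b6

Key decimal bytes [220, 105, 215] = dc 69 d7 is 3 bytes ≤ B = 5; zero-pad to 5 bytes: K' = dc 69 d7 00 00.
K' ⊕ ipad = ea 5f e1 36 36.
Inner input = ea 5f e1 36 36 ∥ f4 df a0 db b2.
Inner hash: XOR ea⊕5f⊕e1⊕36⊕36⊕f4⊕df⊕a0⊕db⊕b2 = b6.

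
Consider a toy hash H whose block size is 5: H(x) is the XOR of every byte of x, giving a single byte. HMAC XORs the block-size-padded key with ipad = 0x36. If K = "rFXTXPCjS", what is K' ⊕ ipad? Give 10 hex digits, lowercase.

Key "rFXTXPCjS" = 72 46 58 54 58 50 43 6a 53 is 9 bytes > B = 5, so hash it first: H(key) = 4a, then zero-pad to 5 bytes: K' = 4a 00 00 00 00.
XOR each byte with 0x36: 4a⊕36=7c, 00⊕36=36, 00⊕36=36, 00⊕36=36, 00⊕36=36.

7c36363636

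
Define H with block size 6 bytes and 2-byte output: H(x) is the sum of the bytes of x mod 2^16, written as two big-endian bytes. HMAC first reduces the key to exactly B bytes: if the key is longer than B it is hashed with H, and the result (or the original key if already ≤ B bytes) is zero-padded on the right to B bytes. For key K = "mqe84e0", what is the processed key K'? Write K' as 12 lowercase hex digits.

|K| = 7 > B = 6, so first hash the key.
H(K): sum = 109+113+101+56+52+101+48 = 580 → 02 44.
Zero-pad H(K) = 02 44 to 6 bytes: K' = 02 44 00 00 00 00.

024400000000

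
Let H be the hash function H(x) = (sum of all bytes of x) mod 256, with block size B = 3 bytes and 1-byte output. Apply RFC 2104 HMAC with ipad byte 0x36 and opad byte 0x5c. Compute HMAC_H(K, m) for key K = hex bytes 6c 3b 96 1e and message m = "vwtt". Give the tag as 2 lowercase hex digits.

Key hex bytes 6c 3b 96 1e is 4 bytes > B = 3, so hash it first: H(key) = 5b, then zero-pad to 3 bytes: K' = 5b 00 00.
K' ⊕ ipad = 6d 36 36.  K' ⊕ opad = 07 5c 5c.
Inner input = (K'⊕ipad) ∥ m = 6d 36 36 ∥ 76 77 74 74.
Inner hash: sum = 109+54+54+118+119+116+116 = 686; mod 256 = 174 → ae.
Outer input = (K'⊕opad) ∥ inner = 07 5c 5c ∥ ae.
Outer hash (tag): sum = 7+92+92+174 = 365; mod 256 = 109 → 6d.

6d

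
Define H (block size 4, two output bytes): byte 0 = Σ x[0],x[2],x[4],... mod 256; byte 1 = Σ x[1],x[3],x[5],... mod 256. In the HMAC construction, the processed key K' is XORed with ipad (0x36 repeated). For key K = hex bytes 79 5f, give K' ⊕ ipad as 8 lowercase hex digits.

4f693636

Key hex bytes 79 5f is 2 bytes ≤ B = 4; zero-pad to 4 bytes: K' = 79 5f 00 00.
XOR each byte with 0x36: 79⊕36=4f, 5f⊕36=69, 00⊕36=36, 00⊕36=36.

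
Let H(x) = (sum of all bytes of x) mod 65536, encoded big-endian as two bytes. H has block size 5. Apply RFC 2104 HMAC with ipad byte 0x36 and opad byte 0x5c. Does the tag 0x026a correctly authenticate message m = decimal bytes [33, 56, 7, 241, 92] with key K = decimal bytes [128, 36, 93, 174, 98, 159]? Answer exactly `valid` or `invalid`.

Key decimal bytes [128, 36, 93, 174, 98, 159] = 80 24 5d ae 62 9f is 6 bytes > B = 5, so hash it first: H(key) = 02 b0, then zero-pad to 5 bytes: K' = 02 b0 00 00 00.
K' ⊕ ipad = 34 86 36 36 36; K' ⊕ opad = 5e ec 5c 5c 5c.
Inner hash: sum = 52+134+54+54+54+33+56+7+241+92 = 777 → 03 09.
Outer hash (recomputed tag): sum = 94+236+92+92+92+3+9 = 618 → 02 6a.
Recomputed tag = 026a; claimed = 026a → match.

valid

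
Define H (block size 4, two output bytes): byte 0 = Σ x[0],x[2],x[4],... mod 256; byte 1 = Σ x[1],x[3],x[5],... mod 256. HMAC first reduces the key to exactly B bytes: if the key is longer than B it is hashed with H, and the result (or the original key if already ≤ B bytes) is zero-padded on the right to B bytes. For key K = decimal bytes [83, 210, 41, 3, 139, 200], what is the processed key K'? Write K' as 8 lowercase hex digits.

|K| = 6 > B = 4, so first hash the key.
H(K): even-index sum = 263 mod 256 = 7; odd-index sum = 413 mod 256 = 157 → 07 9d.
Zero-pad H(K) = 07 9d to 4 bytes: K' = 07 9d 00 00.

079d0000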